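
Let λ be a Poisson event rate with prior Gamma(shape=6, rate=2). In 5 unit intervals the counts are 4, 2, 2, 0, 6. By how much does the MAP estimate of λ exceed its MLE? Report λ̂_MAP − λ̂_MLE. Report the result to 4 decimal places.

MAP − MLE = -0.0857

Σxᵢ = 14. Posterior is Gamma(20, 7); MAP = (20−1)/7 = 19/7 ≈ 2.71429.
MLE = x̄ = 14/5 ≈ 2.80000.
Difference = 19/7 − 14/5 = -3/35 ≈ -0.0857.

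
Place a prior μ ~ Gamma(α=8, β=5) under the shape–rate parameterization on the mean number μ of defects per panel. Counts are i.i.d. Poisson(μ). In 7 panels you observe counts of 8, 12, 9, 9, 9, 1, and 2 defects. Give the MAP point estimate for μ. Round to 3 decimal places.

Σxᵢ = 8+12+9+9+9+1+2 = 50, with n = 7.
Posterior ∝ μ^7e^(−5μ) · μ^50e^(−7μ) = μ^57e^(−12μ), i.e. Gamma(shape=58, rate=12).
The mode of a Gamma(a, b) with a ≥ 1 (shape–rate) is (a−1)/b = 57/12 ≈ 4.750.

μ̂_MAP = 4.750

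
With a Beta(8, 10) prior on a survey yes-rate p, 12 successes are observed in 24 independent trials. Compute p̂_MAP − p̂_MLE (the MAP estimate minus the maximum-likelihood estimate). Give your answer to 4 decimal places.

Posterior is Beta(20, 22); MAP = (20−1)/(42−2) = 19/40 ≈ 0.47500.
MLE ignores the prior: p̂_MLE = k/n = 12/24 ≈ 0.50000.
Difference = 19/40 − 12/24 = -1/40 ≈ -0.0250.

MAP − MLE = -0.0250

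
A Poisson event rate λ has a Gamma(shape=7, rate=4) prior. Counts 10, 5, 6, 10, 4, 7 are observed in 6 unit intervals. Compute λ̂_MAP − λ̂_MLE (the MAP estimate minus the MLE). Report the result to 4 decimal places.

Σxᵢ = 42. Posterior is Gamma(49, 10); MAP = (49−1)/10 = 48/10 ≈ 4.80000.
MLE = x̄ = 42/6 ≈ 7.00000.
Difference = 48/10 − 42/6 = -11/5 ≈ -2.2000.

MAP − MLE = -2.2000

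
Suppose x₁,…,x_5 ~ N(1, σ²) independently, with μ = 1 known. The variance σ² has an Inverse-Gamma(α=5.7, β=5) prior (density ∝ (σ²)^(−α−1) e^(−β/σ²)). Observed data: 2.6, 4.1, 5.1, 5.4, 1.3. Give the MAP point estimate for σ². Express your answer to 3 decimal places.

σ̂²_MAP = 3.176

Sum of squared deviations about the known mean: SS = (2.6−1)² + (4.1−1)² + (5.1−1)² + (5.4−1)² + (1.3−1)² = 48.43.
The Normal likelihood contributes (σ²)^(−n/2) exp(−SS/(2σ²)), so the posterior is Inverse-Gamma(α + n/2, β + SS/2) = Inverse-Gamma(8.2, 29.215).
The mode of Inverse-Gamma(a, b) is b/(a+1) = 29.215/9.2 ≈ 3.176.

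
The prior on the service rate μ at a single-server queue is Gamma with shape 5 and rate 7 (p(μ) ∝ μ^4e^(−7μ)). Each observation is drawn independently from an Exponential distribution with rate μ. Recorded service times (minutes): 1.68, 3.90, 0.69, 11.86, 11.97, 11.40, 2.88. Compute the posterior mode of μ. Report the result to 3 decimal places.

The Exponential(rate=μ) likelihood is ∝ μ^n e^(−μΣtᵢ). Here n = 7 and Σtᵢ = 1.68 + 3.90 + 0.69 + 11.86 + 11.97 + 11.40 + 2.88 = 44.38.
Posterior ∝ μ^4e^(−7μ) · μ^7e^(−44.38μ) = μ^11e^(−51.38μ), i.e. Gamma(12, 51.38).
Mode = (a−1)/b = 11/51.38 ≈ 0.214.

μ̂_MAP = 0.214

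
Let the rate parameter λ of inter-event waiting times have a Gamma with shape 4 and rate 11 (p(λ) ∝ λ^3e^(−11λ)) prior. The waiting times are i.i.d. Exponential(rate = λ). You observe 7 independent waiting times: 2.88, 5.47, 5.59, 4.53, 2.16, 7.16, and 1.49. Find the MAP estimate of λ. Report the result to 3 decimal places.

The Exponential(rate=λ) likelihood is ∝ λ^n e^(−λΣtᵢ). Here n = 7 and Σtᵢ = 2.88 + 5.47 + 5.59 + 4.53 + 2.16 + 7.16 + 1.49 = 29.28.
Posterior ∝ λ^3e^(−11λ) · λ^7e^(−29.28λ) = λ^10e^(−40.28λ), i.e. Gamma(11, 40.28).
Mode = (a−1)/b = 10/40.28 ≈ 0.248.

λ̂_MAP = 0.248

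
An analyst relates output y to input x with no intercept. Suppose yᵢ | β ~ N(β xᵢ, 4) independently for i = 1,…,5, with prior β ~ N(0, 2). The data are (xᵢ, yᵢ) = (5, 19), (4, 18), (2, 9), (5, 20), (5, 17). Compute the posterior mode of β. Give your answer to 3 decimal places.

log p(β | y) = −Σ(yᵢ − βxᵢ)²/(2·4) − β²/(2·2) + const.
Setting the derivative to zero: Σxᵢ(yᵢ − βxᵢ)/4 − β/2 = 0, so β = Σxᵢyᵢ / (Σxᵢ² + σ²/τ²).
Σxᵢyᵢ = 5·19 + 4·18 + 2·9 + 5·20 + 5·17 = 370; Σxᵢ² = 95; σ²/τ² = 2.
β̂_MAP = 370 / (95 + 2) = 370/97 ≈ 3.814.

β̂_MAP = 3.814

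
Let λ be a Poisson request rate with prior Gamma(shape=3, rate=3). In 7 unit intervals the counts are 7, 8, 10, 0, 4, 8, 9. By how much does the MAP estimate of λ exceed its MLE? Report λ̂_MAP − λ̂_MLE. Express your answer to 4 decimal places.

Σxᵢ = 46. Posterior is Gamma(49, 10); MAP = (49−1)/10 = 48/10 ≈ 4.80000.
MLE = x̄ = 46/7 ≈ 6.57143.
Difference = 48/10 − 46/7 = -62/35 ≈ -1.7714.

MAP − MLE = -1.7714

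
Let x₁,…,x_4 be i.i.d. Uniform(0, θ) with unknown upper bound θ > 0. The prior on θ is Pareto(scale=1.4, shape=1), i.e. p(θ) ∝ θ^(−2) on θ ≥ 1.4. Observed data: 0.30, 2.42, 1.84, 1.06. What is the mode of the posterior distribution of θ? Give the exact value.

The Uniform(0, θ) likelihood is θ^(−n) for θ ≥ max(xᵢ), zero otherwise. Here max(xᵢ) = 2.42.
Posterior ∝ θ^(−2) · θ^(−4) = θ^(−6) on θ ≥ max(1.4, 2.42) = 2.42.
This density is strictly decreasing in θ, so the posterior mode lies at the lower boundary of the support.

θ̂_MAP = 2.42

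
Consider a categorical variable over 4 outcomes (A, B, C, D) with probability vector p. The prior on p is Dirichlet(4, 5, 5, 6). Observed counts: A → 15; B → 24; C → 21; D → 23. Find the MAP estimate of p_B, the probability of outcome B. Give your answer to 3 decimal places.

MAP estimate of p_B = 0.283

The posterior is Dirichlet(αᵢ + nᵢ) = Dirichlet(19, 29, 26, 29).
For a Dirichlet(a₁,…,a_K) with all aᵢ > 1, the mode has j-th component (aⱼ − 1)/(Σaᵢ − K).
Here Σaᵢ = 103 and K = 4, so p_B = (29 − 1)/(103 − 4) = 28/99 ≈ 0.283.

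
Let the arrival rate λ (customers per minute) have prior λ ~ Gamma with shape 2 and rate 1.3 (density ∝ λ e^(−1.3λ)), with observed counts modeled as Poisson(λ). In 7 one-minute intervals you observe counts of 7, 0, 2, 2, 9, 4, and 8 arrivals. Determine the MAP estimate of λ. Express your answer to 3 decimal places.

Σxᵢ = 7+0+2+2+9+4+8 = 32, with n = 7.
Posterior ∝ λe^(−1.3λ) · λ^32e^(−7λ) = λ^33e^(−8.3λ), i.e. Gamma(shape=34, rate=8.3).
The mode of a Gamma(a, b) with a ≥ 1 (shape–rate) is (a−1)/b = 33/8.3 ≈ 3.976.

λ̂_MAP = 3.976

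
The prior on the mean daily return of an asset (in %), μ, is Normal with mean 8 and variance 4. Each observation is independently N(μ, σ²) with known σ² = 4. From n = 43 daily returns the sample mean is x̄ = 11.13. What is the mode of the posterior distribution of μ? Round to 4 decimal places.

μ̂_MAP = 11.0589

n = 43, x̄ = 11.13.
For a Normal prior and Normal likelihood with known variance, the posterior is Normal; its mode equals its mean, the precision-weighted average.
Prior precision 1/σ₀² = 1/4 = 0.25; data precision n/σ² = 43/4 = 10.75.
μ̂ = (0.25·8 + 10.75·11.13) / (0.25 + 10.75) = 121.6475/11 = 48659/4400 ≈ 11.0589.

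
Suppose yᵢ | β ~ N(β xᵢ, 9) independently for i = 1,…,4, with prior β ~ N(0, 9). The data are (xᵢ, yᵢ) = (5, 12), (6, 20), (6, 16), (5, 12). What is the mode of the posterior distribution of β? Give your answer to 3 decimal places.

log p(β | y) = −Σ(yᵢ − βxᵢ)²/(2·9) − β²/(2·9) + const.
Setting the derivative to zero: Σxᵢ(yᵢ − βxᵢ)/9 − β/9 = 0, so β = Σxᵢyᵢ / (Σxᵢ² + σ²/τ²).
Σxᵢyᵢ = 5·12 + 6·20 + 6·16 + 5·12 = 336; Σxᵢ² = 122; σ²/τ² = 1.
β̂_MAP = 336 / (122 + 1) = 336/123 ≈ 2.732.

β̂_MAP = 2.732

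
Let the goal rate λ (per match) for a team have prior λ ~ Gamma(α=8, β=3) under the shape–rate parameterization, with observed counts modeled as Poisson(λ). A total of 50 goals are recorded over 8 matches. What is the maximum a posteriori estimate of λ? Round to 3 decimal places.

λ̂_MAP = 5.182

Σxᵢ = 50, n = 8.
Posterior ∝ λ^7e^(−3λ) · λ^50e^(−8λ) = λ^57e^(−11λ), i.e. Gamma(shape=58, rate=11).
The mode of a Gamma(a, b) with a ≥ 1 (shape–rate) is (a−1)/b = 57/11 ≈ 5.182.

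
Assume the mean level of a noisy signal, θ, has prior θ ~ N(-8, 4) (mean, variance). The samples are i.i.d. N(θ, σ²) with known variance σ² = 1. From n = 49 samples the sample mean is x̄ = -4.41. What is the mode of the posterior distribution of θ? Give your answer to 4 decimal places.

θ̂_MAP = -4.4282

n = 49, x̄ = -4.41.
For a Normal prior and Normal likelihood with known variance, the posterior is Normal; its mode equals its mean, the precision-weighted average.
Prior precision 1/σ₀² = 1/4 = 0.25; data precision n/σ² = 49/1 = 49.
θ̂ = (0.25·(-8) + 49·(-4.41)) / (0.25 + 49) = (-218.09)/49.25 = -21809/4925 ≈ -4.4282.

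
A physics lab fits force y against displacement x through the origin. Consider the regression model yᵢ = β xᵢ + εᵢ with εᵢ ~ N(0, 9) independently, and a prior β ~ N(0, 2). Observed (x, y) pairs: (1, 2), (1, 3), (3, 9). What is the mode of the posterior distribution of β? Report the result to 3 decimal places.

log p(β | y) = −Σ(yᵢ − βxᵢ)²/(2·9) − β²/(2·2) + const.
Setting the derivative to zero: Σxᵢ(yᵢ − βxᵢ)/9 − β/2 = 0, so β = Σxᵢyᵢ / (Σxᵢ² + σ²/τ²).
Σxᵢyᵢ = 1·2 + 1·3 + 3·9 = 32; Σxᵢ² = 11; σ²/τ² = 4.5.
β̂_MAP = 32 / (11 + 4.5) = 32/15.5 ≈ 2.065.

β̂_MAP = 2.065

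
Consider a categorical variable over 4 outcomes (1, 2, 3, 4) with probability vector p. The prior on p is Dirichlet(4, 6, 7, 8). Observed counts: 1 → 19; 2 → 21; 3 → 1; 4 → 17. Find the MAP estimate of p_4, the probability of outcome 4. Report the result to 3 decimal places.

The posterior is Dirichlet(αᵢ + nᵢ) = Dirichlet(23, 27, 8, 25).
For a Dirichlet(a₁,…,a_K) with all aᵢ > 1, the mode has j-th component (aⱼ − 1)/(Σaᵢ − K).
Here Σaᵢ = 83 and K = 4, so p_4 = (25 − 1)/(83 − 4) = 24/79 ≈ 0.304.

MAP estimate: 0.304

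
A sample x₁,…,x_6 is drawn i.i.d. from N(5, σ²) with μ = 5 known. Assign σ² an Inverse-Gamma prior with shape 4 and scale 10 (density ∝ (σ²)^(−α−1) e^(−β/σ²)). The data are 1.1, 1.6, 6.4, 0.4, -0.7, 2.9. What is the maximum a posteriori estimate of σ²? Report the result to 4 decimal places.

σ̂²_MAP = 6.6744

Sum of squared deviations about the known mean: SS = (1.1−5)² + (1.6−5)² + (6.4−5)² + (0.4−5)² + (-0.7−5)² + (2.9−5)² = 86.79.
The Normal likelihood contributes (σ²)^(−n/2) exp(−SS/(2σ²)), so the posterior is Inverse-Gamma(α + n/2, β + SS/2) = Inverse-Gamma(7, 53.395).
The mode of Inverse-Gamma(a, b) is b/(a+1) = 53.395/8 ≈ 6.6744.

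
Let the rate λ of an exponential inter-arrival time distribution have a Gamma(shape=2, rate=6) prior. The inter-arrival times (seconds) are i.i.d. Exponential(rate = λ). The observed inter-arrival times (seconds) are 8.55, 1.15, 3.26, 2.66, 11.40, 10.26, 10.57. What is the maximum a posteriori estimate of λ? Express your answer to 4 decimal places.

The Exponential(rate=λ) likelihood is ∝ λ^n e^(−λΣtᵢ). Here n = 7 and Σtᵢ = 8.55 + 1.15 + 3.26 + 2.66 + 11.40 + 10.26 + 10.57 = 47.85.
Posterior ∝ λe^(−6λ) · λ^7e^(−47.85λ) = λ^8e^(−53.85λ), i.e. Gamma(9, 53.85).
Mode = (a−1)/b = 8/53.85 ≈ 0.1486.

λ̂_MAP = 0.1486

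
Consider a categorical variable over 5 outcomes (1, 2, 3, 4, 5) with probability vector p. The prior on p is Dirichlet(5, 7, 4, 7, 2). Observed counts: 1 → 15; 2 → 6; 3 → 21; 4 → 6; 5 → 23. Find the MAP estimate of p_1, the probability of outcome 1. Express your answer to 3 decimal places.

The posterior is Dirichlet(αᵢ + nᵢ) = Dirichlet(20, 13, 25, 13, 25).
For a Dirichlet(a₁,…,a_K) with all aᵢ > 1, the mode has j-th component (aⱼ − 1)/(Σaᵢ − K).
Here Σaᵢ = 96 and K = 5, so p_1 = (20 − 1)/(96 − 5) = 19/91 ≈ 0.209.

MAP estimate: 0.209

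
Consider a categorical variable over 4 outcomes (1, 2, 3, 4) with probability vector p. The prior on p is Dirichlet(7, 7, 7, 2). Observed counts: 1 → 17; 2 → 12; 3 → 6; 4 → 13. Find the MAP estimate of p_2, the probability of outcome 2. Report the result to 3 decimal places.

The posterior is Dirichlet(αᵢ + nᵢ) = Dirichlet(24, 19, 13, 15).
For a Dirichlet(a₁,…,a_K) with all aᵢ > 1, the mode has j-th component (aⱼ − 1)/(Σaᵢ − K).
Here Σaᵢ = 71 and K = 4, so p_2 = (19 − 1)/(71 − 4) = 18/67 ≈ 0.269.

MAP estimate: 0.269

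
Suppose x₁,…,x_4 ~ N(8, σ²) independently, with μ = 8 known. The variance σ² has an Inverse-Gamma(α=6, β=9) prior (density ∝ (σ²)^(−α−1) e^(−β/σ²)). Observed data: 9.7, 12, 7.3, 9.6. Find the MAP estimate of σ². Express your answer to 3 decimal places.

σ̂²_MAP = 2.219

Sum of squared deviations about the known mean: SS = (9.7−8)² + (12−8)² + (7.3−8)² + (9.6−8)² = 21.94.
The Normal likelihood contributes (σ²)^(−n/2) exp(−SS/(2σ²)), so the posterior is Inverse-Gamma(α + n/2, β + SS/2) = Inverse-Gamma(8, 19.97).
The mode of Inverse-Gamma(a, b) is b/(a+1) = 19.97/9 ≈ 2.219.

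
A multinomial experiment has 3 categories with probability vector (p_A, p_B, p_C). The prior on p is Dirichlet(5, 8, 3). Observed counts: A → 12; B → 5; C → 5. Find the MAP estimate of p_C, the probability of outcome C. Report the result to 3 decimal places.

The posterior is Dirichlet(αᵢ + nᵢ) = Dirichlet(17, 13, 8).
For a Dirichlet(a₁,…,a_K) with all aᵢ > 1, the mode has j-th component (aⱼ − 1)/(Σaᵢ − K).
Here Σaᵢ = 38 and K = 3, so p_C = (8 − 1)/(38 − 3) = 7/35 ≈ 0.200.

MAP estimate of p_C = 0.200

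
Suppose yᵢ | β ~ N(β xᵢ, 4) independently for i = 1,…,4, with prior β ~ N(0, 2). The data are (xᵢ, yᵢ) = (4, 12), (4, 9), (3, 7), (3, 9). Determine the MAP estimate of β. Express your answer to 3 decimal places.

β̂_MAP = 2.538

log p(β | y) = −Σ(yᵢ − βxᵢ)²/(2·4) − β²/(2·2) + const.
Setting the derivative to zero: Σxᵢ(yᵢ − βxᵢ)/4 − β/2 = 0, so β = Σxᵢyᵢ / (Σxᵢ² + σ²/τ²).
Σxᵢyᵢ = 4·12 + 4·9 + 3·7 + 3·9 = 132; Σxᵢ² = 50; σ²/τ² = 2.
β̂_MAP = 132 / (50 + 2) = 132/52 ≈ 2.538.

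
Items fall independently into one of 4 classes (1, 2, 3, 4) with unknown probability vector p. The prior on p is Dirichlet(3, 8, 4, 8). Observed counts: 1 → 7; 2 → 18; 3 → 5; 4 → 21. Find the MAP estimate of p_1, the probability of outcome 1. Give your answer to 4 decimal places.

MAP estimate: 0.1286

The posterior is Dirichlet(αᵢ + nᵢ) = Dirichlet(10, 26, 9, 29).
For a Dirichlet(a₁,…,a_K) with all aᵢ > 1, the mode has j-th component (aⱼ − 1)/(Σaᵢ − K).
Here Σaᵢ = 74 and K = 4, so p_1 = (10 − 1)/(74 − 4) = 9/70 ≈ 0.1286.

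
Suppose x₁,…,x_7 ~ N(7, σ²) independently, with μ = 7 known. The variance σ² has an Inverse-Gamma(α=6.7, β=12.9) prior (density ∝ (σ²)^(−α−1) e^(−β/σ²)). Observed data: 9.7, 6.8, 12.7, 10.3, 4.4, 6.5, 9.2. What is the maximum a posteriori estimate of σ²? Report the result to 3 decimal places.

Sum of squared deviations about the known mean: SS = (9.7−7)² + (6.8−7)² + (12.7−7)² + (10.3−7)² + (4.4−7)² + (6.5−7)² + (9.2−7)² = 62.56.
The Normal likelihood contributes (σ²)^(−n/2) exp(−SS/(2σ²)), so the posterior is Inverse-Gamma(α + n/2, β + SS/2) = Inverse-Gamma(10.2, 44.18).
The mode of Inverse-Gamma(a, b) is b/(a+1) = 44.18/11.2 ≈ 3.945.

σ̂²_MAP = 3.945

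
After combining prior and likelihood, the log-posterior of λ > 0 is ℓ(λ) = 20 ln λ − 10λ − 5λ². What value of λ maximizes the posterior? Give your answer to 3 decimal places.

λ̂_MAP = 1.000

ℓ'(λ) = 20/λ − 10 − 10λ. Setting this to zero and multiplying by λ: 10λ² + 10λ − 20 = 0.
λ = (−10 + √(10² + 4·10·20)) / (2·10) = (−10 + √900) / 20 = (−10 + 30)/20 = 1.
ℓ''(λ) = −20/λ² − 10 < 0, confirming a maximum.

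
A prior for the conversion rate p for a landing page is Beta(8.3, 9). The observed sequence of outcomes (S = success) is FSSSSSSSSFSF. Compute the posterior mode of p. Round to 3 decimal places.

Prior: Beta(8.3, 9).
Data: 9 successes in 12 trials (from the sequence). The binomial likelihood contributes p^9(1−p)^3, so the posterior is Beta(8.3+9, 9+3) = Beta(17.3, 12).
For Beta(a, b) with a, b > 1 the mode is (a−1)/(a+b−2) = 16.3/27.3 ≈ 0.597.

p̂_MAP = 0.597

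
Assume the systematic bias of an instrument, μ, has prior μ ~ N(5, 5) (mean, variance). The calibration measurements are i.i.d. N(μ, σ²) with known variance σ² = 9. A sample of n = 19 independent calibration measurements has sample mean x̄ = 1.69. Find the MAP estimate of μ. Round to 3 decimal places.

n = 19, x̄ = 1.69.
For a Normal prior and Normal likelihood with known variance, the posterior is Normal; its mode equals its mean, the precision-weighted average.
Prior precision 1/σ₀² = 1/5 = 0.2; data precision n/σ² = 19/9.
μ̂ = (0.2·5 + (19/9)·1.69) / (0.2 + 19/9) = (4111/900)/(104/45) = 4111/2080 ≈ 1.976.

μ̂_MAP = 1.976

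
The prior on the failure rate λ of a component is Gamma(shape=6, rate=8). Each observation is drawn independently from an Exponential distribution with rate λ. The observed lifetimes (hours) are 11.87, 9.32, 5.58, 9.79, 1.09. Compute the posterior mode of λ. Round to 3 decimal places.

λ̂_MAP = 0.219

The Exponential(rate=λ) likelihood is ∝ λ^n e^(−λΣtᵢ). Here n = 5 and Σtᵢ = 11.87 + 9.32 + 5.58 + 9.79 + 1.09 = 37.65.
Posterior ∝ λ^5e^(−8λ) · λ^5e^(−37.65λ) = λ^10e^(−45.65λ), i.e. Gamma(11, 45.65).
Mode = (a−1)/b = 10/45.65 ≈ 0.219.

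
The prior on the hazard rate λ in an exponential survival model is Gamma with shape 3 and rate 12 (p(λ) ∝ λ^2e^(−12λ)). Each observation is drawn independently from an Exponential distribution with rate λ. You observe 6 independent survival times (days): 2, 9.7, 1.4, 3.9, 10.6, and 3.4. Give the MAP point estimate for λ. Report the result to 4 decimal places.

The Exponential(rate=λ) likelihood is ∝ λ^n e^(−λΣtᵢ). Here n = 6 and Σtᵢ = 2 + 9.7 + 1.4 + 3.9 + 10.6 + 3.4 = 31.
Posterior ∝ λ^2e^(−12λ) · λ^6e^(−31λ) = λ^8e^(−43λ), i.e. Gamma(9, 43).
Mode = (a−1)/b = 8/43 ≈ 0.1860.

λ̂_MAP = 0.1860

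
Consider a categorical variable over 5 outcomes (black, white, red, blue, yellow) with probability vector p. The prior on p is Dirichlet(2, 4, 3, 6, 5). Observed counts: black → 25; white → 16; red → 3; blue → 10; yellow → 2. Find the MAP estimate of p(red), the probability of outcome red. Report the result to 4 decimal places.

MAP estimate of p(red) = 0.0704

The posterior is Dirichlet(αᵢ + nᵢ) = Dirichlet(27, 20, 6, 16, 7).
For a Dirichlet(a₁,…,a_K) with all aᵢ > 1, the mode has j-th component (aⱼ − 1)/(Σaᵢ − K).
Here Σaᵢ = 76 and K = 5, so p(red) = (6 − 1)/(76 − 5) = 5/71 ≈ 0.0704.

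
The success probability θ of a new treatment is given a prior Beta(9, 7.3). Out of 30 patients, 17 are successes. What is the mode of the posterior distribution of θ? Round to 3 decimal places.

Prior: Beta(9, 7.3).
Data: 17 successes in 30 trials. The binomial likelihood contributes θ^17(1−θ)^13, so the posterior is Beta(9+17, 7.3+13) = Beta(26, 20.3).
For Beta(a, b) with a, b > 1 the mode is (a−1)/(a+b−2) = 25/44.3 ≈ 0.564.

θ̂_MAP = 0.564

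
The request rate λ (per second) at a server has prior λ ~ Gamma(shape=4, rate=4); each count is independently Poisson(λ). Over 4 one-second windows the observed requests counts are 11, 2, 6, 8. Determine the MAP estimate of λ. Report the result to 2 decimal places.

λ̂_MAP = 3.75

Σxᵢ = 11+2+6+8 = 27, with n = 4.
Posterior ∝ λ^3e^(−4λ) · λ^27e^(−4λ) = λ^30e^(−8λ), i.e. Gamma(shape=31, rate=8).
The mode of a Gamma(a, b) with a ≥ 1 (shape–rate) is (a−1)/b = 30/8 ≈ 3.75.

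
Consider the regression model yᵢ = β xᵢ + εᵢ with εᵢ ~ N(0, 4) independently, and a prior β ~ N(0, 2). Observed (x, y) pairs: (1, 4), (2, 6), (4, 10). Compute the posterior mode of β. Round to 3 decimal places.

β̂_MAP = 2.435

log p(β | y) = −Σ(yᵢ − βxᵢ)²/(2·4) − β²/(2·2) + const.
Setting the derivative to zero: Σxᵢ(yᵢ − βxᵢ)/4 − β/2 = 0, so β = Σxᵢyᵢ / (Σxᵢ² + σ²/τ²).
Σxᵢyᵢ = 1·4 + 2·6 + 4·10 = 56; Σxᵢ² = 21; σ²/τ² = 2.
β̂_MAP = 56 / (21 + 2) = 56/23 ≈ 2.435.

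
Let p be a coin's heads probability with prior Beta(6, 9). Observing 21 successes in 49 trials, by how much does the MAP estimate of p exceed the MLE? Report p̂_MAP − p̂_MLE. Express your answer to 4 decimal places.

Posterior is Beta(27, 37); MAP = (27−1)/(64−2) = 26/62 ≈ 0.41935.
MLE ignores the prior: p̂_MLE = k/n = 21/49 ≈ 0.42857.
Difference = 26/62 − 21/49 = -2/217 ≈ -0.0092.

MAP − MLE = -0.0092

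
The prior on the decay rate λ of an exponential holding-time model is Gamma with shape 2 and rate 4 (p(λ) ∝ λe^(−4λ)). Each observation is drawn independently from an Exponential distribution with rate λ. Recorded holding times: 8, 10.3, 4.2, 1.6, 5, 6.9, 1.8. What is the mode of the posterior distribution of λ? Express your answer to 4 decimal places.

The Exponential(rate=λ) likelihood is ∝ λ^n e^(−λΣtᵢ). Here n = 7 and Σtᵢ = 8 + 10.3 + 4.2 + 1.6 + 5 + 6.9 + 1.8 = 37.8.
Posterior ∝ λe^(−4λ) · λ^7e^(−37.8λ) = λ^8e^(−41.8λ), i.e. Gamma(9, 41.8).
Mode = (a−1)/b = 8/41.8 ≈ 0.1914.

λ̂_MAP = 0.1914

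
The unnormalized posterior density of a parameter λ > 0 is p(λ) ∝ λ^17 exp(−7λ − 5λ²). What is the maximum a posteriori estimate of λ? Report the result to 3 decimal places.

λ̂_MAP = 1.000

ℓ'(λ) = 17/λ − 7 − 10λ. Setting this to zero and multiplying by λ: 10λ² + 7λ − 17 = 0.
λ = (−7 + √(7² + 4·10·17)) / (2·10) = (−7 + √729) / 20 = (−7 + 27)/20 = 1.
ℓ''(λ) = −17/λ² − 10 < 0, confirming a maximum.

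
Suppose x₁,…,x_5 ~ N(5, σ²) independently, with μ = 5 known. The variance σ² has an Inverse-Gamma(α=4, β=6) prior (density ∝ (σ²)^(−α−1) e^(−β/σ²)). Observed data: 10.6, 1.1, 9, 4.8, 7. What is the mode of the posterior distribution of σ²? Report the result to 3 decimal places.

σ̂²_MAP = 5.241

Sum of squared deviations about the known mean: SS = (10.6−5)² + (1.1−5)² + (9−5)² + (4.8−5)² + (7−5)² = 66.61.
The Normal likelihood contributes (σ²)^(−n/2) exp(−SS/(2σ²)), so the posterior is Inverse-Gamma(α + n/2, β + SS/2) = Inverse-Gamma(6.5, 39.305).
The mode of Inverse-Gamma(a, b) is b/(a+1) = 39.305/7.5 ≈ 5.241.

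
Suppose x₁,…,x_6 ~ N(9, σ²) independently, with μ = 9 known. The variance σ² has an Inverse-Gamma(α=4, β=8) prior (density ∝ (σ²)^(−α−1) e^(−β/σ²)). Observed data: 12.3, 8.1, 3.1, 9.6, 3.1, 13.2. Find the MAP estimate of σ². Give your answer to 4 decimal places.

σ̂²_MAP = 7.2075

Sum of squared deviations about the known mean: SS = (12.3−9)² + (8.1−9)² + (3.1−9)² + (9.6−9)² + (3.1−9)² + (13.2−9)² = 99.32.
The Normal likelihood contributes (σ²)^(−n/2) exp(−SS/(2σ²)), so the posterior is Inverse-Gamma(α + n/2, β + SS/2) = Inverse-Gamma(7, 57.66).
The mode of Inverse-Gamma(a, b) is b/(a+1) = 57.66/8 ≈ 7.2075.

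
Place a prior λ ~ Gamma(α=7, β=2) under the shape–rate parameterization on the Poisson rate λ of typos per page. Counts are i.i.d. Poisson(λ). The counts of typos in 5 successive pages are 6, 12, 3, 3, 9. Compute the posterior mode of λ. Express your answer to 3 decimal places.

Σxᵢ = 6+12+3+3+9 = 33, with n = 5.
Posterior ∝ λ^6e^(−2λ) · λ^33e^(−5λ) = λ^39e^(−7λ), i.e. Gamma(shape=40, rate=7).
The mode of a Gamma(a, b) with a ≥ 1 (shape–rate) is (a−1)/b = 39/7 ≈ 5.571.

λ̂_MAP = 5.571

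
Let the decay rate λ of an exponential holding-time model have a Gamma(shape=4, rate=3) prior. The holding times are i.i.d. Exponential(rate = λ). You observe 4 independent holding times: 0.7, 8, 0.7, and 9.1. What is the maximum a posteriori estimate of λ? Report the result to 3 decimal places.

The Exponential(rate=λ) likelihood is ∝ λ^n e^(−λΣtᵢ). Here n = 4 and Σtᵢ = 0.7 + 8 + 0.7 + 9.1 = 18.5.
Posterior ∝ λ^3e^(−3λ) · λ^4e^(−18.5λ) = λ^7e^(−21.5λ), i.e. Gamma(8, 21.5).
Mode = (a−1)/b = 7/21.5 ≈ 0.326.

λ̂_MAP = 0.326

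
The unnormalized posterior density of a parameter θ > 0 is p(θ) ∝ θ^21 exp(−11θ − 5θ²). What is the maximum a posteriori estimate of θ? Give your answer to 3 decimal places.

ℓ'(θ) = 21/θ − 11 − 10θ. Setting this to zero and multiplying by θ: 10θ² + 11θ − 21 = 0.
θ = (−11 + √(11² + 4·10·21)) / (2·10) = (−11 + √961) / 20 = (−11 + 31)/20 = 1.
ℓ''(θ) = −21/θ² − 10 < 0, confirming a maximum.

θ̂_MAP = 1.000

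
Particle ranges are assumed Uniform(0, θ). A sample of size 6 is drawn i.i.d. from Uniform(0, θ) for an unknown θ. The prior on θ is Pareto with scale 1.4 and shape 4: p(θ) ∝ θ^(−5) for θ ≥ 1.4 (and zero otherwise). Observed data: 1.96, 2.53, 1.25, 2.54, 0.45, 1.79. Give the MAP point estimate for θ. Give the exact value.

θ̂_MAP = 2.54

The Uniform(0, θ) likelihood is θ^(−n) for θ ≥ max(xᵢ), zero otherwise. Here max(xᵢ) = 2.54.
Posterior ∝ θ^(−5) · θ^(−6) = θ^(−11) on θ ≥ max(1.4, 2.54) = 2.54.
This density is strictly decreasing in θ, so the posterior mode lies at the lower boundary of the support.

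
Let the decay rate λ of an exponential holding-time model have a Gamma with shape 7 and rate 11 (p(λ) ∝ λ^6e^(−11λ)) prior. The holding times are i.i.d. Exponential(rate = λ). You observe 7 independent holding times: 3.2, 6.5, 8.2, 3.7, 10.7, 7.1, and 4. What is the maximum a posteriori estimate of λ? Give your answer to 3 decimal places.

λ̂_MAP = 0.239

The Exponential(rate=λ) likelihood is ∝ λ^n e^(−λΣtᵢ). Here n = 7 and Σtᵢ = 3.2 + 6.5 + 8.2 + 3.7 + 10.7 + 7.1 + 4 = 43.4.
Posterior ∝ λ^6e^(−11λ) · λ^7e^(−43.4λ) = λ^13e^(−54.4λ), i.e. Gamma(14, 54.4).
Mode = (a−1)/b = 13/54.4 ≈ 0.239.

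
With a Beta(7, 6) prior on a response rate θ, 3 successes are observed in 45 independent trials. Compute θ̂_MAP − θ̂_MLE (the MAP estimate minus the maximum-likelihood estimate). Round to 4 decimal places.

Posterior is Beta(10, 48); MAP = (10−1)/(58−2) = 9/56 ≈ 0.16071.
MLE ignores the prior: θ̂_MLE = k/n = 3/45 ≈ 0.06667.
Difference = 9/56 − 3/45 = 79/840 ≈ 0.0940.

MAP − MLE = 0.0940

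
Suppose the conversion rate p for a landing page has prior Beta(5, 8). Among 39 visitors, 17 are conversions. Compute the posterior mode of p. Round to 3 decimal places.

p̂_MAP = 0.420

Prior: Beta(5, 8).
Data: 17 successes in 39 trials. The binomial likelihood contributes p^17(1−p)^22, so the posterior is Beta(5+17, 8+22) = Beta(22, 30).
For Beta(a, b) with a, b > 1 the mode is (a−1)/(a+b−2) = 21/50 ≈ 0.420.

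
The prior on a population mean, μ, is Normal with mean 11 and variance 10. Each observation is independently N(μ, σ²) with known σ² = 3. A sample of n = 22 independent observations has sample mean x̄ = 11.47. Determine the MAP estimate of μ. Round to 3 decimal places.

n = 22, x̄ = 11.47.
For a Normal prior and Normal likelihood with known variance, the posterior is Normal; its mode equals its mean, the precision-weighted average.
Prior precision 1/σ₀² = 1/10 = 0.1; data precision n/σ² = 22/3.
μ̂ = (0.1·11 + (22/3)·11.47) / (0.1 + 22/3) = (6391/75)/(223/30) = 12782/1115 ≈ 11.464.

μ̂_MAP = 11.464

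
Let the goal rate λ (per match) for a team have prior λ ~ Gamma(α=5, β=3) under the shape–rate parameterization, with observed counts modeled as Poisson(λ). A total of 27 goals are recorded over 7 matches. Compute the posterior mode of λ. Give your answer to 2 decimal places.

λ̂_MAP = 3.10

Σxᵢ = 27, n = 7.
Posterior ∝ λ^4e^(−3λ) · λ^27e^(−7λ) = λ^31e^(−10λ), i.e. Gamma(shape=32, rate=10).
The mode of a Gamma(a, b) with a ≥ 1 (shape–rate) is (a−1)/b = 31/10 ≈ 3.10.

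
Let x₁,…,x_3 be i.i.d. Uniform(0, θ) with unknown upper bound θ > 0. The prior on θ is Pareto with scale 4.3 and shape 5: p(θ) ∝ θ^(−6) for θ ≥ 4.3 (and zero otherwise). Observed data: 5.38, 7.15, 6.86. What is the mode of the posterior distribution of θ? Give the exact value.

θ̂_MAP = 7.15

The Uniform(0, θ) likelihood is θ^(−n) for θ ≥ max(xᵢ), zero otherwise. Here max(xᵢ) = 7.15.
Posterior ∝ θ^(−6) · θ^(−3) = θ^(−9) on θ ≥ max(4.3, 7.15) = 7.15.
This density is strictly decreasing in θ, so the posterior mode lies at the lower boundary of the support.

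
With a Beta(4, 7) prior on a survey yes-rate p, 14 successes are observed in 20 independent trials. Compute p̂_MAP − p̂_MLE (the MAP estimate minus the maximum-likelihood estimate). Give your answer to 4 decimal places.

Posterior is Beta(18, 13); MAP = (18−1)/(31−2) = 17/29 ≈ 0.58621.
MLE ignores the prior: p̂_MLE = k/n = 14/20 ≈ 0.70000.
Difference = 17/29 − 14/20 = -33/290 ≈ -0.1138.

MAP − MLE = -0.1138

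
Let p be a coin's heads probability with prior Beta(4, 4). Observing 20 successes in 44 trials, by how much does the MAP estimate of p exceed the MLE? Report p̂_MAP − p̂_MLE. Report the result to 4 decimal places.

Posterior is Beta(24, 28); MAP = (24−1)/(52−2) = 23/50 ≈ 0.46000.
MLE ignores the prior: p̂_MLE = k/n = 20/44 ≈ 0.45455.
Difference = 23/50 − 20/44 = 3/550 ≈ 0.0055.

MAP − MLE = 0.0055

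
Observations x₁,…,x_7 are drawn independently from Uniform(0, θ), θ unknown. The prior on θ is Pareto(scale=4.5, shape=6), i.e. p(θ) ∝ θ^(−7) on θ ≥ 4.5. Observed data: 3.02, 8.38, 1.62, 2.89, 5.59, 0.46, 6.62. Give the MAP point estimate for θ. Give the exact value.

The Uniform(0, θ) likelihood is θ^(−n) for θ ≥ max(xᵢ), zero otherwise. Here max(xᵢ) = 8.38.
Posterior ∝ θ^(−7) · θ^(−7) = θ^(−14) on θ ≥ max(4.5, 8.38) = 8.38.
This density is strictly decreasing in θ, so the posterior mode lies at the lower boundary of the support.

θ̂_MAP = 8.38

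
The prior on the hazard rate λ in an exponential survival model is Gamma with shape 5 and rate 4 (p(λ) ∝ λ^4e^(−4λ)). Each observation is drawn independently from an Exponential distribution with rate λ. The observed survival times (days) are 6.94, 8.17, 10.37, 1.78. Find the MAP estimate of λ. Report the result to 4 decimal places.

λ̂_MAP = 0.2559

The Exponential(rate=λ) likelihood is ∝ λ^n e^(−λΣtᵢ). Here n = 4 and Σtᵢ = 6.94 + 8.17 + 10.37 + 1.78 = 27.26.
Posterior ∝ λ^4e^(−4λ) · λ^4e^(−27.26λ) = λ^8e^(−31.26λ), i.e. Gamma(9, 31.26).
Mode = (a−1)/b = 8/31.26 ≈ 0.2559.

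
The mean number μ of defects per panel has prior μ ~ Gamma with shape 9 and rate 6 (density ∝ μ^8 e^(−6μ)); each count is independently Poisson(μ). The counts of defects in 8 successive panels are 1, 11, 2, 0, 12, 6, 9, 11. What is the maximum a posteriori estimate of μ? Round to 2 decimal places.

μ̂_MAP = 4.29

Σxᵢ = 1+11+2+0+12+6+9+11 = 52, with n = 8.
Posterior ∝ μ^8e^(−6μ) · μ^52e^(−8μ) = μ^60e^(−14μ), i.e. Gamma(shape=61, rate=14).
The mode of a Gamma(a, b) with a ≥ 1 (shape–rate) is (a−1)/b = 60/14 ≈ 4.29.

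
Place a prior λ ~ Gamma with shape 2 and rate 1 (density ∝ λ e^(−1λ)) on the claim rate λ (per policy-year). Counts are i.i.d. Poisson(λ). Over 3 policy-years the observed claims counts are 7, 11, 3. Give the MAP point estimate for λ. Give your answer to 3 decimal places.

Σxᵢ = 7+11+3 = 21, with n = 3.
Posterior ∝ λe^(−1λ) · λ^21e^(−3λ) = λ^22e^(−4λ), i.e. Gamma(shape=23, rate=4).
The mode of a Gamma(a, b) with a ≥ 1 (shape–rate) is (a−1)/b = 22/4 ≈ 5.500.

λ̂_MAP = 5.500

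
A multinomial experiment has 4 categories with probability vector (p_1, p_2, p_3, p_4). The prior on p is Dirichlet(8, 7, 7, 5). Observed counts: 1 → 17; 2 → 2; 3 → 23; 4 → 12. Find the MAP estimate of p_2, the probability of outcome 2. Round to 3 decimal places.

The posterior is Dirichlet(αᵢ + nᵢ) = Dirichlet(25, 9, 30, 17).
For a Dirichlet(a₁,…,a_K) with all aᵢ > 1, the mode has j-th component (aⱼ − 1)/(Σaᵢ − K).
Here Σaᵢ = 81 and K = 4, so p_2 = (9 − 1)/(81 − 4) = 8/77 ≈ 0.104.

MAP estimate: 0.104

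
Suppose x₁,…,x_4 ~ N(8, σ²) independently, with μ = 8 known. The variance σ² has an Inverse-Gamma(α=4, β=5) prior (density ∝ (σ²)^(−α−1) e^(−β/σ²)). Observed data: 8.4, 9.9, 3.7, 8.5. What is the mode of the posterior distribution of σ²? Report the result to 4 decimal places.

Sum of squared deviations about the known mean: SS = (8.4−8)² + (9.9−8)² + (3.7−8)² + (8.5−8)² = 22.51.
The Normal likelihood contributes (σ²)^(−n/2) exp(−SS/(2σ²)), so the posterior is Inverse-Gamma(α + n/2, β + SS/2) = Inverse-Gamma(6, 16.255).
The mode of Inverse-Gamma(a, b) is b/(a+1) = 16.255/7 ≈ 2.3221.

σ̂²_MAP = 2.3221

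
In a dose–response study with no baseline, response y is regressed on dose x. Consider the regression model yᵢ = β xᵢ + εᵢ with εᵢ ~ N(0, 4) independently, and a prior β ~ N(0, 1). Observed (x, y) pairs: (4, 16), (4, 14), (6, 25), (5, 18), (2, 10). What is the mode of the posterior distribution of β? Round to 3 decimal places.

log p(β | y) = −Σ(yᵢ − βxᵢ)²/(2·4) − β²/(2·1) + const.
Setting the derivative to zero: Σxᵢ(yᵢ − βxᵢ)/4 − β/1 = 0, so β = Σxᵢyᵢ / (Σxᵢ² + σ²/τ²).
Σxᵢyᵢ = 4·16 + 4·14 + 6·25 + 5·18 + 2·10 = 380; Σxᵢ² = 97; σ²/τ² = 4.
β̂_MAP = 380 / (97 + 4) = 380/101 ≈ 3.762.

β̂_MAP = 3.762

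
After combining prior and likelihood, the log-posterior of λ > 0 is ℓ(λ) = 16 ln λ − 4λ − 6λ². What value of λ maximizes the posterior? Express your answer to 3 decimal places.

λ̂_MAP = 1.000

ℓ'(λ) = 16/λ − 4 − 12λ. Setting this to zero and multiplying by λ: 12λ² + 4λ − 16 = 0.
λ = (−4 + √(4² + 4·12·16)) / (2·12) = (−4 + √784) / 24 = (−4 + 28)/24 = 1.
ℓ''(λ) = −16/λ² − 12 < 0, confirming a maximum.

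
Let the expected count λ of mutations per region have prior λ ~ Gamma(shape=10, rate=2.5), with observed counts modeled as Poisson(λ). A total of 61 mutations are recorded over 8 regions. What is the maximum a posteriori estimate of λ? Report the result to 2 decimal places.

λ̂_MAP = 6.67

Σxᵢ = 61, n = 8.
Posterior ∝ λ^9e^(−2.5λ) · λ^61e^(−8λ) = λ^70e^(−10.5λ), i.e. Gamma(shape=71, rate=10.5).
The mode of a Gamma(a, b) with a ≥ 1 (shape–rate) is (a−1)/b = 70/10.5 ≈ 6.67.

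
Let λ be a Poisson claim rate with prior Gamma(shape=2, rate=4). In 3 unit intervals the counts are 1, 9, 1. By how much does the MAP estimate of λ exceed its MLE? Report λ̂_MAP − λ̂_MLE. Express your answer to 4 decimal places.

Σxᵢ = 11. Posterior is Gamma(13, 7); MAP = (13−1)/7 = 12/7 ≈ 1.71429.
MLE = x̄ = 11/3 ≈ 3.66667.
Difference = 12/7 − 11/3 = -41/21 ≈ -1.9524.

MAP − MLE = -1.9524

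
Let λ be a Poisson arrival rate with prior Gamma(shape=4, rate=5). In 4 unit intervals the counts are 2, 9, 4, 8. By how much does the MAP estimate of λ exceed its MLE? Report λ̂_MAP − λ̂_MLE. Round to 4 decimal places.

Σxᵢ = 23. Posterior is Gamma(27, 9); MAP = (27−1)/9 = 26/9 ≈ 2.88889.
MLE = x̄ = 23/4 ≈ 5.75000.
Difference = 26/9 − 23/4 = -103/36 ≈ -2.8611.

MAP − MLE = -2.8611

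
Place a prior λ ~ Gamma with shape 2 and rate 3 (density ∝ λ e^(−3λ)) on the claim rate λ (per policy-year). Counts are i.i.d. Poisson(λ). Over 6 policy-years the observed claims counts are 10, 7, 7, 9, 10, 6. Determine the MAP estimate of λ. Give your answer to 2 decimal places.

λ̂_MAP = 5.56

Σxᵢ = 10+7+7+9+10+6 = 49, with n = 6.
Posterior ∝ λe^(−3λ) · λ^49e^(−6λ) = λ^50e^(−9λ), i.e. Gamma(shape=51, rate=9).
The mode of a Gamma(a, b) with a ≥ 1 (shape–rate) is (a−1)/b = 50/9 ≈ 5.56.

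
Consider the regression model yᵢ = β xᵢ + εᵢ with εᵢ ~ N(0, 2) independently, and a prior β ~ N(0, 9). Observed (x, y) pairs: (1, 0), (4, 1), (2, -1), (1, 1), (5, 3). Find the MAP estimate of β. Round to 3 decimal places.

log p(β | y) = −Σ(yᵢ − βxᵢ)²/(2·2) − β²/(2·9) + const.
Setting the derivative to zero: Σxᵢ(yᵢ − βxᵢ)/2 − β/9 = 0, so β = Σxᵢyᵢ / (Σxᵢ² + σ²/τ²).
Σxᵢyᵢ = 1·0 + 4·1 + 2·(-1) + 1·1 + 5·3 = 18; Σxᵢ² = 47; σ²/τ² = 2/9.
β̂_MAP = 18 / (47 + 2/9) = 18/(425/9) = 162/425 ≈ 0.381.

β̂_MAP = 0.381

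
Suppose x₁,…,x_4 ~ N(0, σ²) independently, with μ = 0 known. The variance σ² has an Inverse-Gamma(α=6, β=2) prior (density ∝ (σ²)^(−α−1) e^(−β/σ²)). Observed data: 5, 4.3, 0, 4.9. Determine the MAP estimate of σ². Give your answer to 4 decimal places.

Sum of squared deviations about the known mean: SS = (5−0)² + (4.3−0)² + (0−0)² + (4.9−0)² = 67.5.
The Normal likelihood contributes (σ²)^(−n/2) exp(−SS/(2σ²)), so the posterior is Inverse-Gamma(α + n/2, β + SS/2) = Inverse-Gamma(8, 35.75).
The mode of Inverse-Gamma(a, b) is b/(a+1) = 35.75/9 ≈ 3.9722.

σ̂²_MAP = 3.9722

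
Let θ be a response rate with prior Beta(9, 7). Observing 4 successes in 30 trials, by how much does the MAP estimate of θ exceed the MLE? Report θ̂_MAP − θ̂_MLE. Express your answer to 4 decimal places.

MAP − MLE = 0.1394

Posterior is Beta(13, 33); MAP = (13−1)/(46−2) = 12/44 ≈ 0.27273.
MLE ignores the prior: θ̂_MLE = k/n = 4/30 ≈ 0.13333.
Difference = 12/44 − 4/30 = 23/165 ≈ 0.1394.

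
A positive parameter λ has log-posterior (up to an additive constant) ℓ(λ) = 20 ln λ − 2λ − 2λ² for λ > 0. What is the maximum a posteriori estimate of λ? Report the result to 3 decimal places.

λ̂_MAP = 2.000

ℓ'(λ) = 20/λ − 2 − 4λ. Setting this to zero and multiplying by λ: 4λ² + 2λ − 20 = 0.
λ = (−2 + √(2² + 4·4·20)) / (2·4) = (−2 + √324) / 8 = (−2 + 18)/8 = 2.
ℓ''(λ) = −20/λ² − 4 < 0, confirming a maximum.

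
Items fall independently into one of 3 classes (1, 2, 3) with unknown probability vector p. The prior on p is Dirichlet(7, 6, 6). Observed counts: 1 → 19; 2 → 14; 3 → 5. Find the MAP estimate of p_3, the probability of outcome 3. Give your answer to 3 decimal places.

The posterior is Dirichlet(αᵢ + nᵢ) = Dirichlet(26, 20, 11).
For a Dirichlet(a₁,…,a_K) with all aᵢ > 1, the mode has j-th component (aⱼ − 1)/(Σaᵢ − K).
Here Σaᵢ = 57 and K = 3, so p_3 = (11 − 1)/(57 − 3) = 10/54 ≈ 0.185.

MAP estimate: 0.185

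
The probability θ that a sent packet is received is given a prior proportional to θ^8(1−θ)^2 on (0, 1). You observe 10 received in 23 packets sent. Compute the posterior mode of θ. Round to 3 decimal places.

θ̂_MAP = 0.545

The prior density ∝ θ^8(1−θ)^2 is the kernel of Beta(9, 3).
Data: 10 successes in 23 trials. The binomial likelihood contributes θ^10(1−θ)^13, so the posterior is Beta(9+10, 3+13) = Beta(19, 16).
For Beta(a, b) with a, b > 1 the mode is (a−1)/(a+b−2) = 18/33 ≈ 0.545.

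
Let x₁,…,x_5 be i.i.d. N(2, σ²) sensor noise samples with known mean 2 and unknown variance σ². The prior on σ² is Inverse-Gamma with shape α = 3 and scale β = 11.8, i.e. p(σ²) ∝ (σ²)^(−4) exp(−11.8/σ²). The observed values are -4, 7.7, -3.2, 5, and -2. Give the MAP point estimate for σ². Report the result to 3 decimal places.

Sum of squared deviations about the known mean: SS = (-4−2)² + (7.7−2)² + (-3.2−2)² + (5−2)² + (-2−2)² = 120.53.
The Normal likelihood contributes (σ²)^(−n/2) exp(−SS/(2σ²)), so the posterior is Inverse-Gamma(α + n/2, β + SS/2) = Inverse-Gamma(5.5, 72.065).
The mode of Inverse-Gamma(a, b) is b/(a+1) = 72.065/6.5 ≈ 11.087.

σ̂²_MAP = 11.087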